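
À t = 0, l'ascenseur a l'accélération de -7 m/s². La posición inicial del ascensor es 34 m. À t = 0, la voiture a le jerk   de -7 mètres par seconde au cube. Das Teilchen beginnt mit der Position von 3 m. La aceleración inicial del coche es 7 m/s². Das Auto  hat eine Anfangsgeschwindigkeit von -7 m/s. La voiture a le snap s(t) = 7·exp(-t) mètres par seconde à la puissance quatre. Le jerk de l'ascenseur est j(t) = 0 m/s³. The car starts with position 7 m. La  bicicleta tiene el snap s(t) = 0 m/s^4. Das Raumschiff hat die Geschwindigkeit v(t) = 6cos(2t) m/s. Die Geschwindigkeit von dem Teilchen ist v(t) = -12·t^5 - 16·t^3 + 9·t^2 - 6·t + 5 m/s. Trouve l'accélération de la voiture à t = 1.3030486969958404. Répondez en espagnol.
Para resolver esto, necesitamos tomar 2 antiderivadas de nuestra ecuación del snap s(t) = 7·exp(-t). Integrando el snap y usando la condición inicial j(0) = -7, obtenemos j(t) = -7·exp(-t). La antiderivada de la sacudida, con a(0) = 7, da la aceleración: a(t) = 7·exp(-t). De la ecuación de la aceleración a(t) = 7·exp(-t), sustituimos t = 1.3030486969958404 para obtener a = 1.90191533993900.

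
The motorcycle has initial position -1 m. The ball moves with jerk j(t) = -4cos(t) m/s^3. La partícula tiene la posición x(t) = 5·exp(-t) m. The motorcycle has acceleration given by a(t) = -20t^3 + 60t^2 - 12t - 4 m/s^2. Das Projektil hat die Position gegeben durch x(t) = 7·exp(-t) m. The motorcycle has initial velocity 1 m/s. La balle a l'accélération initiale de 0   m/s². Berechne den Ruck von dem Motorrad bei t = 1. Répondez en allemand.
Um dies zu lösen, müssen wir 1 Ableitung unserer Gleichung für die Beschleunigung a(t) = -20·t^3 + 60·t^2 - 12·t - 4 nehmen. Die Ableitung von der Beschleunigung ergibt den Ruck: j(t) = -60·t^2 + 120·t - 12. Mit j(t) = -60·t^2 + 120·t - 12 und Einsetzen von t = 1, finden wir j = 48.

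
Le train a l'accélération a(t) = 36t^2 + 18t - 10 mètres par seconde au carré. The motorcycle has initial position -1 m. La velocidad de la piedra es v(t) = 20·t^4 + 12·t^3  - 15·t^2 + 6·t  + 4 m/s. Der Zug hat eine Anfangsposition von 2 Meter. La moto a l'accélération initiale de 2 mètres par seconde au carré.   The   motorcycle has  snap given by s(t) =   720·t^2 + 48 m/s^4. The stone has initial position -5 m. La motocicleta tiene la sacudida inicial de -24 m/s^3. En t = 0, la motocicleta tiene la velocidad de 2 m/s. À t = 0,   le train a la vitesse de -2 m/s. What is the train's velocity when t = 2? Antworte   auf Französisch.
Nous devons trouver l'intégrale de notre équation de l'accélération a(t) = 36·t^2 + 18·t - 10 1 fois. L'intégrale de l'accélération, avec v(0) = -2, donne la vitesse: v(t) = 12·t^3 + 9·t^2 - 10·t - 2. Nous avons la vitesse v(t) = 12·t^3 + 9·t^2 - 10·t - 2. En substituant t = 2: v(2) = 110.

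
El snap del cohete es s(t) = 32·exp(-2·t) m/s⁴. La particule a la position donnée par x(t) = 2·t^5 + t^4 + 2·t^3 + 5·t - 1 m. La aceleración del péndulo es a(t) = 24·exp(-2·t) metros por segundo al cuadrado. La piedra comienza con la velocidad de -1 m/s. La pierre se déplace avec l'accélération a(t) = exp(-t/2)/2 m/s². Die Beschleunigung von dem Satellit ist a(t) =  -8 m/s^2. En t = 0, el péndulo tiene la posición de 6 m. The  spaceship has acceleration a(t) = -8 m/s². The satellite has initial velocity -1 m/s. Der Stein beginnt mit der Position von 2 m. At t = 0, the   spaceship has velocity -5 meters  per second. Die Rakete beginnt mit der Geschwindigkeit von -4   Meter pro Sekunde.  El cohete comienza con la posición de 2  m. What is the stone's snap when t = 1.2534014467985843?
To solve this, we need to take 2 derivatives of our acceleration equation a(t) = exp(-t/2)/2. The derivative of acceleration gives jerk: j(t) = -exp(-t/2)/4. Differentiating jerk, we get snap: s(t) = exp(-t/2)/8. We have snap s(t) = exp(-t/2)/8. Substituting t = 1.2534014467985843: s(1.2534014467985843) = 0.0667939838194080.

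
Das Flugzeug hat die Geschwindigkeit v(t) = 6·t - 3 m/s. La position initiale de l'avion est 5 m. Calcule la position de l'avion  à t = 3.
En partant de la vitesse v(t) = 6·t - 3, nous prenons 1 intégrale. La primitive de la vitesse, avec x(0) = 5, donne la position: x(t) = 3·t^2 - 3·t + 5. En utilisant x(t) = 3·t^2 - 3·t + 5 et en substituant t = 3, nous trouvons x = 23.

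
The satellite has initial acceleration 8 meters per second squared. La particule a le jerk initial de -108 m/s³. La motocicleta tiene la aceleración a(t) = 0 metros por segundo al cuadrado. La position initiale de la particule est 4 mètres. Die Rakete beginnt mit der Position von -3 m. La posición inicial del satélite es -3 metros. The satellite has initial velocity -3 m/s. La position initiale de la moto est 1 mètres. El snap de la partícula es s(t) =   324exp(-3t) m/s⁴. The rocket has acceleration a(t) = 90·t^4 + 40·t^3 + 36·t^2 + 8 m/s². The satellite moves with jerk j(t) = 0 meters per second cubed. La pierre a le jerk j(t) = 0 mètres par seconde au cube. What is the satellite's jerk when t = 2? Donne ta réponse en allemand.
Aus der Gleichung für den Ruck j(t) = 0, setzen wir t = 2 ein und erhalten j = 0.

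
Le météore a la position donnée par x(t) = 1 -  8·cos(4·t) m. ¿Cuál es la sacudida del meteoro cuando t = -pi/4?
Debemos derivar nuestra ecuación de la posición x(t) = 1 - 8·cos(4·t) 3 veces. Derivando la posición, obtenemos la velocidad: v(t) = 32·sin(4·t). Tomando d/dt de v(t), encontramos a(t) = 128·cos(4·t). Derivando la aceleración, obtenemos la sacudida: j(t) = -512·sin(4·t). Usando j(t) = -512·sin(4·t) y sustituyendo t = -pi/4, encontramos j = 0.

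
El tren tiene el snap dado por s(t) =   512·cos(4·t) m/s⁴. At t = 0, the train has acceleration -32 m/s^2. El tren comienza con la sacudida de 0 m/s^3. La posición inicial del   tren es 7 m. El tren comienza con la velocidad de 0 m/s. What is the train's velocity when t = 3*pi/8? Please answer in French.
En partant du snap s(t) = 512·cos(4·t), nous prenons 3 intégrales. La primitive du snap est le jerk. En utilisant j(0) = 0, nous obtenons j(t) = 128·sin(4·t). En prenant ∫j(t)dt et en appliquant a(0) = -32, nous trouvons a(t) = -32·cos(4·t). La primitive de l'accélération est la vitesse. En utilisant v(0) = 0, nous obtenons v(t) = -8·sin(4·t). Nous avons la vitesse v(t) = -8·sin(4·t). En substituant t = 3*pi/8: v(3*pi/8) = 8.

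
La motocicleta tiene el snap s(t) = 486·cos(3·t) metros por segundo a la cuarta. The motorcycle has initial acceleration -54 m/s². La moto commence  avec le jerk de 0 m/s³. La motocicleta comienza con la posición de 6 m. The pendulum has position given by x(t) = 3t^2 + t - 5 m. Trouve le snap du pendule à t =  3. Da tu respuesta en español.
Partiendo de la posición x(t) = 3·t^2 + t - 5, tomamos 4 derivadas. La derivada de la posición da la velocidad: v(t) = 6·t + 1. Tomando d/dt de v(t), encontramos a(t) = 6. Derivando la aceleración, obtenemos la sacudida: j(t) = 0. Tomando d/dt de j(t), encontramos s(t) = 0. Usando s(t) = 0 y sustituyendo t = 3, encontramos s = 0.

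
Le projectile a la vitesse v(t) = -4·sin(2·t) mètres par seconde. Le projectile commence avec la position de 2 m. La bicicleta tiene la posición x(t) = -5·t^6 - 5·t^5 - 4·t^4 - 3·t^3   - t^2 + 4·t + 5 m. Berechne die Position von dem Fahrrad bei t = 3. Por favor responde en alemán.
Mit x(t) = -5·t^6 - 5·t^5 - 4·t^4 - 3·t^3 - t^2 + 4·t + 5 und Einsetzen von t = 3, finden wir x = -5257.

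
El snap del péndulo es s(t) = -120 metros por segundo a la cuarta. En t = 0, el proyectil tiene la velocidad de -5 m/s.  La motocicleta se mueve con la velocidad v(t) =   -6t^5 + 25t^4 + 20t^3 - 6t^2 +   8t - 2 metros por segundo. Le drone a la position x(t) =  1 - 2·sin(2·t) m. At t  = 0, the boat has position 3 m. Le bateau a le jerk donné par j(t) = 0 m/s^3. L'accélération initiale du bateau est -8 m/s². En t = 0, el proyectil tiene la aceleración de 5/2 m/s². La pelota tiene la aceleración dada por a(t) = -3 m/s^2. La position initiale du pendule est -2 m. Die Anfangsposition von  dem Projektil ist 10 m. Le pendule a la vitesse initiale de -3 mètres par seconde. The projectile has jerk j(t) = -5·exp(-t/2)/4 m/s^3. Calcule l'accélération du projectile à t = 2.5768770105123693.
Nous devons intégrer notre équation du jerk j(t) = -5·exp(-t/2)/4 1 fois. La primitive du jerk est l'accélération. En utilisant a(0) = 5/2, nous obtenons a(t) = 5·exp(-t/2)/2. De l'équation de l'accélération a(t) = 5·exp(-t/2)/2, nous substituons t = 2.5768770105123693 pour obtenir a = 0.689252381842722.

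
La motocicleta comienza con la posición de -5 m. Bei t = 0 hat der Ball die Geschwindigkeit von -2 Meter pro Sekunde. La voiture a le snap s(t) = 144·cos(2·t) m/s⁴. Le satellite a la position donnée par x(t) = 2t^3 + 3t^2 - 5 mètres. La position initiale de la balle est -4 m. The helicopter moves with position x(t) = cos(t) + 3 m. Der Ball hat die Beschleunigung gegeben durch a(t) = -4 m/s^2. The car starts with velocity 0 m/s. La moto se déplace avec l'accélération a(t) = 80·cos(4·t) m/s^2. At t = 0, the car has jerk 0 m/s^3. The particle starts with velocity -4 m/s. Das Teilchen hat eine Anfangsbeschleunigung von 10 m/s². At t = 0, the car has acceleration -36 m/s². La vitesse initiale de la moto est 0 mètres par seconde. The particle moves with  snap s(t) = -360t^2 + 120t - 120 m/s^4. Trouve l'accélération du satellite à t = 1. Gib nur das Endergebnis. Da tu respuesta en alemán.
Die Antwort ist 18.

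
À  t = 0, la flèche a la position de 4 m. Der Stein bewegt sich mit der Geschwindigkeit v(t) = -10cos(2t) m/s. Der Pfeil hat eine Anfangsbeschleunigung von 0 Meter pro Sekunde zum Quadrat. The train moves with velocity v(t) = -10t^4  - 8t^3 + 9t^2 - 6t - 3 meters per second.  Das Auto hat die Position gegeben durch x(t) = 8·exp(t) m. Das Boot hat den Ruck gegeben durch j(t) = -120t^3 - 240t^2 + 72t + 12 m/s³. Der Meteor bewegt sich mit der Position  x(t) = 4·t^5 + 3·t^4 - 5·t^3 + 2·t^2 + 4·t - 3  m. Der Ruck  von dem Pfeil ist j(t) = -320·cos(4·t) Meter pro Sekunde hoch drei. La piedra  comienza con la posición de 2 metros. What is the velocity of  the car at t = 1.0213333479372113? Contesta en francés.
Pour résoudre ceci, nous devons prendre 1 dérivée de notre équation de la position x(t) = 8·exp(t). En prenant d/dt de x(t), nous trouvons v(t) = 8·exp(t). De l'équation de la vitesse v(t) = 8·exp(t), nous substituons t = 1.0213333479372113 pour obtenir v = 22.2151589095545.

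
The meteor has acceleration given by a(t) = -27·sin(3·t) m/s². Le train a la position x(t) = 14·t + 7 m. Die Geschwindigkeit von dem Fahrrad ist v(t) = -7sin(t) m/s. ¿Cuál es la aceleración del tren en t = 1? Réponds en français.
En partant de la position x(t) = 14·t + 7, nous prenons 2 dérivées. La dérivée de la position donne la vitesse: v(t) = 14. La dérivée de la vitesse donne l'accélération: a(t) = 0. De l'équation de l'accélération a(t) = 0, nous substituons t = 1 pour obtenir a = 0.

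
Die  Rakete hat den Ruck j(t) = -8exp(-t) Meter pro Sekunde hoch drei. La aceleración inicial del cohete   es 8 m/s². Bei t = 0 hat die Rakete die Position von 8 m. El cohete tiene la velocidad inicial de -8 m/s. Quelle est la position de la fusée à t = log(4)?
Pour résoudre ceci, nous devons prendre 3 primitives de notre équation du jerk j(t) = -8·exp(-t). En intégrant le jerk et en utilisant la condition initiale a(0) = 8, nous obtenons a(t) = 8·exp(-t). En prenant ∫a(t)dt et en appliquant v(0) = -8, nous trouvons v(t) = -8·exp(-t). En intégrant la vitesse et en utilisant la condition initiale x(0) = 8, nous obtenons x(t) = 8·exp(-t). Nous avons la position x(t) = 8·exp(-t). En substituant t = log(4): x(log(4)) = 2.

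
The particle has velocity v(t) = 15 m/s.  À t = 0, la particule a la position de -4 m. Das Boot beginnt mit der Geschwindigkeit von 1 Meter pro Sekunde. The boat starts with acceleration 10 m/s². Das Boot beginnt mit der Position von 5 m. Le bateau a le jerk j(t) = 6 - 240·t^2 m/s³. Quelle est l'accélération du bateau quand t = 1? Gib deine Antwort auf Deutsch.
Um dies zu lösen, müssen wir 1 Stammfunktion unserer Gleichung für den Ruck j(t) = 6 - 240·t^2 finden. Das Integral von dem Ruck ist die Beschleunigung. Mit a(0) = 10 erhalten wir a(t) = -80·t^3 + 6·t + 10. Aus der Gleichung für die Beschleunigung a(t) = -80·t^3 + 6·t + 10, setzen wir t = 1 ein und erhalten a = -64.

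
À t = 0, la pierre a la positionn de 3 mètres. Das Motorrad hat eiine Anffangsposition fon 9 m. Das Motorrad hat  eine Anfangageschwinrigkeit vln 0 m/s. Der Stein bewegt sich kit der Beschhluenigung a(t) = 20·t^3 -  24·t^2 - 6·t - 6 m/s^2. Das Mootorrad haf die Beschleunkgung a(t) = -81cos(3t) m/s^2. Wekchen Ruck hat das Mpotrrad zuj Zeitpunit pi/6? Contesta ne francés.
En partant de l'accélération a(t) = -81·cos(3·t), nous prenons 1 dérivée. La dérivée de l'accélération donne le jerk: j(t) = 243·sin(3·t). Nous avons le jerk j(t) = 243·sin(3·t). En substituant t = pi/6: j(pi/6) = 243.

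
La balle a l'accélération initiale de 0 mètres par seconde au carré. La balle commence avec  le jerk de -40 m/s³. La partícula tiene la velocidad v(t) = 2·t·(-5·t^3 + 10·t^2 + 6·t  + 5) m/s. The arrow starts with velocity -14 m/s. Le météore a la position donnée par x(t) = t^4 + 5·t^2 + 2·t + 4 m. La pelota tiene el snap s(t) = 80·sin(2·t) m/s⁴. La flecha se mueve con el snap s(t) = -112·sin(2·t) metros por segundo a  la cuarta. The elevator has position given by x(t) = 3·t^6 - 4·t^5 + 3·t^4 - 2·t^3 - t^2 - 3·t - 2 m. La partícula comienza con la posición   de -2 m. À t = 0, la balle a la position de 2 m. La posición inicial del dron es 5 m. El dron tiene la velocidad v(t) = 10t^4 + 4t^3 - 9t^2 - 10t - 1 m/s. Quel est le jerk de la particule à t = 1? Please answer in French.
Nous devons dériver notre équation de la vitesse v(t) = 2·t·(-5·t^3 + 10·t^2 + 6·t + 5) 2 fois. En dérivant la vitesse, nous obtenons l'accélération: a(t) = -10·t^3 + 20·t^2 + 2·t·(-15·t^2 + 20·t + 6) + 12·t + 10. En dérivant l'accélération, nous obtenons le jerk: j(t) = -60·t^2 + 2·t·(20 - 30·t) + 80·t + 24. Nous avons le jerk j(t) = -60·t^2 + 2·t·(20 - 30·t) + 80·t + 24. En substituant t = 1: j(1) = 24.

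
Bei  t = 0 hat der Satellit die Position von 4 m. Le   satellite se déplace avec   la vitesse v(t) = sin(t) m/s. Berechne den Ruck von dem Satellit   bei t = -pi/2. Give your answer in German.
Ausgehend von der Geschwindigkeit v(t) = sin(t), nehmen wir 2 Ableitungen. Mit d/dt von v(t) finden wir a(t) = cos(t). Die Ableitung von der Beschleunigung ergibt den Ruck: j(t) = -sin(t). Aus der Gleichung für den Ruck j(t) = -sin(t), setzen wir t = -pi/2 ein und erhalten j = 1.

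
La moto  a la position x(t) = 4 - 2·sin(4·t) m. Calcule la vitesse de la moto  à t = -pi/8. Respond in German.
Um dies zu lösen, müssen wir 1 Ableitung unserer Gleichung für die Position x(t) = 4 - 2·sin(4·t) nehmen. Durch Ableiten von der Position erhalten wir die Geschwindigkeit: v(t) = -8·cos(4·t). Aus der Gleichung für die Geschwindigkeit v(t) = -8·cos(4·t), setzen wir t = -pi/8 ein und erhalten v = 0.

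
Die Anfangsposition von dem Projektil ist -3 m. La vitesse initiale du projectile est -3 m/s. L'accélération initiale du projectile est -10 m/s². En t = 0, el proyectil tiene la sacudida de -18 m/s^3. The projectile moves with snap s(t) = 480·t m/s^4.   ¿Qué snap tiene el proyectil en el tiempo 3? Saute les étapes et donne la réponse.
La respuesta es 1440.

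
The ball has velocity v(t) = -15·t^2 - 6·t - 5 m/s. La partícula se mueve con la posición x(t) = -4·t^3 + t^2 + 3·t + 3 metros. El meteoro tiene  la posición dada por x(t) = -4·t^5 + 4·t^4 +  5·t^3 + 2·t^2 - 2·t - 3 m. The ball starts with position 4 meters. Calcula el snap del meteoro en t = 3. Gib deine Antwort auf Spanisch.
Partiendo de la posición x(t) = -4·t^5 + 4·t^4 + 5·t^3 + 2·t^2 - 2·t - 3, tomamos 4 derivadas. Tomando d/dt de x(t), encontramos v(t) = -20·t^4 + 16·t^3 + 15·t^2 + 4·t - 2. Tomando d/dt de v(t), encontramos a(t) = -80·t^3 + 48·t^2 + 30·t + 4. Tomando d/dt de a(t), encontramos j(t) = -240·t^2 + 96·t + 30. La derivada de la sacudida da el snap: s(t) = 96 - 480·t. De la ecuación del snap s(t) = 96 - 480·t, sustituimos t = 3 para obtener s = -1344.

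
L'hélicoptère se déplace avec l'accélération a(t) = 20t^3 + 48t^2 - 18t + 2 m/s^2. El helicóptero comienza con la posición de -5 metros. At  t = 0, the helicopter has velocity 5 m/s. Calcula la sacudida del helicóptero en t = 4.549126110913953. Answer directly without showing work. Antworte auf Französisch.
Le jerk à t = 4.549126110913953 est j = 1660.38900902769.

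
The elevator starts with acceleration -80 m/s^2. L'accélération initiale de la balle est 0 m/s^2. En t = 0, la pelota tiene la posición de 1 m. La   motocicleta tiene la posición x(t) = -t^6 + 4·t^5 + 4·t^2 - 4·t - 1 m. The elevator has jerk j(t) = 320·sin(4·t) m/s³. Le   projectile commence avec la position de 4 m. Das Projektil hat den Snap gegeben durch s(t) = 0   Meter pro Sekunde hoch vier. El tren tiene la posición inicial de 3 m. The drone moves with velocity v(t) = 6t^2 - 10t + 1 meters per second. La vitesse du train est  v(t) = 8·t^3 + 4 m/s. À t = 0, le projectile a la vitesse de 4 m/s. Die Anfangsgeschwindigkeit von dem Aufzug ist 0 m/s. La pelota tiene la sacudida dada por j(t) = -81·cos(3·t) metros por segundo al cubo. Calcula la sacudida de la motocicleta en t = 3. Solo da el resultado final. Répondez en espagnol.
j(3) = -1080.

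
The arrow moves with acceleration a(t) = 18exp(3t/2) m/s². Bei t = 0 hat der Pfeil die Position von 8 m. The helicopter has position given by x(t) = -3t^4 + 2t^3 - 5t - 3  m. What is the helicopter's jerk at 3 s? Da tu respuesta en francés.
En partant de la position x(t) = -3·t^4 + 2·t^3 - 5·t - 3, nous prenons 3 dérivées. La dérivée de la position donne la vitesse: v(t) = -12·t^3 + 6·t^2 - 5. La dérivée de la vitesse donne l'accélération: a(t) = -36·t^2 + 12·t. En prenant d/dt de a(t), nous trouvons j(t) = 12 - 72·t. Nous avons le jerk j(t) = 12 - 72·t. En substituant t = 3: j(3) = -204.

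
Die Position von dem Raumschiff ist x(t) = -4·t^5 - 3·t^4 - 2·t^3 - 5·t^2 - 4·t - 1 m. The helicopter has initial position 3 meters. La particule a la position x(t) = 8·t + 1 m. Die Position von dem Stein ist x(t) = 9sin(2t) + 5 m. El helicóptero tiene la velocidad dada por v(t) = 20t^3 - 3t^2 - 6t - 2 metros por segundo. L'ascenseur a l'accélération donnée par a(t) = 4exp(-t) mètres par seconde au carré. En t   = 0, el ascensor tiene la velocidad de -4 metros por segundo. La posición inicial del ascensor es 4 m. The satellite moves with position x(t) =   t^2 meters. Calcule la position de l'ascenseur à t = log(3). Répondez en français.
En partant de l'accélération a(t) = 4·exp(-t), nous prenons 2 intégrales. L'intégrale de l'accélération, avec v(0) = -4, donne la vitesse: v(t) = -4·exp(-t). En prenant ∫v(t)dt et en appliquant x(0) = 4, nous trouvons x(t) = 4·exp(-t). De l'équation de la position x(t) = 4·exp(-t), nous substituons t = log(3) pour obtenir x = 4/3.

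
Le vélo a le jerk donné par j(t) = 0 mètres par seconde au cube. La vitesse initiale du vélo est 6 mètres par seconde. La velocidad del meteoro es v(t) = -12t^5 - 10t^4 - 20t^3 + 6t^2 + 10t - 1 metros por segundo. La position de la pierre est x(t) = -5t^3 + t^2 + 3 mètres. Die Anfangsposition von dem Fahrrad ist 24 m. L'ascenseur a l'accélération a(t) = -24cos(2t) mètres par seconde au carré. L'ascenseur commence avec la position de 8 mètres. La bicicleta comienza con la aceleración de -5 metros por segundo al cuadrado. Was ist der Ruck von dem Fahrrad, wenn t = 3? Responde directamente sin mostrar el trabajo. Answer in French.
La réponse est 0.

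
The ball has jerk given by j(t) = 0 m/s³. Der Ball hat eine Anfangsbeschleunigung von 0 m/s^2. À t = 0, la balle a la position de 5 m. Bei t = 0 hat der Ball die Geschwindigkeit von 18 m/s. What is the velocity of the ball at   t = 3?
To find the answer, we compute 2 antiderivatives of j(t) = 0. The integral of jerk, with a(0) = 0, gives acceleration: a(t) = 0. The antiderivative of acceleration, with v(0) = 18, gives velocity: v(t) = 18. From the given velocity equation v(t) = 18, we substitute t = 3 to get v = 18.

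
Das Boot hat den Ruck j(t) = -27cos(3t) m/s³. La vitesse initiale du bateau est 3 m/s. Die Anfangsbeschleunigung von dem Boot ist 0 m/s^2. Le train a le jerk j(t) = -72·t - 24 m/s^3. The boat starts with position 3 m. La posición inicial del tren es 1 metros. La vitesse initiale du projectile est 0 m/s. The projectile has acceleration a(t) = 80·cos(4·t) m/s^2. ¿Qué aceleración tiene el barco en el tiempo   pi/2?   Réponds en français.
Nous devons intégrer notre équation du jerk j(t) = -27·cos(3·t) 1 fois. La primitive du jerk est l'accélération. En utilisant a(0) = 0, nous obtenons a(t) = -9·sin(3·t). Nous avons l'accélération a(t) = -9·sin(3·t). En substituant t = pi/2: a(pi/2) = 9.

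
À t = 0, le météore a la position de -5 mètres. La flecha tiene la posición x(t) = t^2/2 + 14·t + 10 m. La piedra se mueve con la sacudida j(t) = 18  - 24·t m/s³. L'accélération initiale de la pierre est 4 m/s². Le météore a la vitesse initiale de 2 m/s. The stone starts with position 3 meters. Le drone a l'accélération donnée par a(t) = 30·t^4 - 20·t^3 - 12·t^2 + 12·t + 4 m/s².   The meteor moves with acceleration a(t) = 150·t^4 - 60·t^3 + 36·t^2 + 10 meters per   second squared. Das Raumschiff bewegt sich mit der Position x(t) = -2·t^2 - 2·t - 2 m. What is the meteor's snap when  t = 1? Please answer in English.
Starting from acceleration a(t) = 150·t^4 - 60·t^3 + 36·t^2 + 10, we take 2 derivatives. Taking d/dt of a(t), we find j(t) = 600·t^3 - 180·t^2 + 72·t. Differentiating jerk, we get snap: s(t) = 1800·t^2 - 360·t + 72. Using s(t) = 1800·t^2 - 360·t + 72 and substituting t = 1, we find s = 1512.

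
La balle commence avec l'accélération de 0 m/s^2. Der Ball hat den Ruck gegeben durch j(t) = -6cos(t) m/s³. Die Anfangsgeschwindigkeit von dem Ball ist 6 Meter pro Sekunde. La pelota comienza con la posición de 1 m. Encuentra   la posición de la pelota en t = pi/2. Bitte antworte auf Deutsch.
Um dies zu lösen, müssen wir 3 Integrale unserer Gleichung für den Ruck j(t) = -6·cos(t) finden. Durch Integration von dem Ruck und Verwendung der Anfangsbedingung a(0) = 0, erhalten wir a(t) = -6·sin(t). Mit ∫a(t)dt und Anwendung von v(0) = 6, finden wir v(t) = 6·cos(t). Durch Integration von der Geschwindigkeit und Verwendung der Anfangsbedingung x(0) = 1, erhalten wir x(t) = 6·sin(t) + 1. Wir haben die Position x(t) = 6·sin(t) + 1. Durch Einsetzen von t = pi/2: x(pi/2) = 7.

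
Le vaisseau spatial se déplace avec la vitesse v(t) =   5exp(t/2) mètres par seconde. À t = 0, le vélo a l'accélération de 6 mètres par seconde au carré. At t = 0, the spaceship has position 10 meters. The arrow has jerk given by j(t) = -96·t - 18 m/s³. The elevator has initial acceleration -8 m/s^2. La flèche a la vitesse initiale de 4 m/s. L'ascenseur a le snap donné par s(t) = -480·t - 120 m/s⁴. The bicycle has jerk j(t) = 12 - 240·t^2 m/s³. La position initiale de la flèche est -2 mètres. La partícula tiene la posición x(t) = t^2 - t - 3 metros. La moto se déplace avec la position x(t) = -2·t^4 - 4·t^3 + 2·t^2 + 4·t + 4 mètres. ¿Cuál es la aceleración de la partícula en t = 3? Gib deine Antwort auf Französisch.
Pour résoudre ceci, nous devons prendre 2 dérivées de notre équation de la position x(t) = t^2 - t - 3. En dérivant la position, nous obtenons la vitesse: v(t) = 2·t - 1. La dérivée de la vitesse donne l'accélération: a(t) = 2. En utilisant a(t) = 2 et en substituant t = 3, nous trouvons a = 2.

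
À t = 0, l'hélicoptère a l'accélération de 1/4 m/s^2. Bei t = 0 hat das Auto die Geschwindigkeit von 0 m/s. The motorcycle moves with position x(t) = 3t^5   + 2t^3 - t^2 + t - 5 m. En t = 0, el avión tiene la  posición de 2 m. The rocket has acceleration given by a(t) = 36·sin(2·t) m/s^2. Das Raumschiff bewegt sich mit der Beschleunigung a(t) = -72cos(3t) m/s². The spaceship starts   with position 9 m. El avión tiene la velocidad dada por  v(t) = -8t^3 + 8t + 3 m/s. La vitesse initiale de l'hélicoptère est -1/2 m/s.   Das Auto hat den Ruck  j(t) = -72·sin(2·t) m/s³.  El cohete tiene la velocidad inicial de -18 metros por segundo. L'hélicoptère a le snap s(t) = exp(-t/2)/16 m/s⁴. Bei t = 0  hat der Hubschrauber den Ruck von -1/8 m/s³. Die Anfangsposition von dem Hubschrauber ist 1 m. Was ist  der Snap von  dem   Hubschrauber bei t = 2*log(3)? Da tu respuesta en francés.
De l'équation du snap s(t) = exp(-t/2)/16, nous substituons t = 2*log(3) pour obtenir s = 1/48.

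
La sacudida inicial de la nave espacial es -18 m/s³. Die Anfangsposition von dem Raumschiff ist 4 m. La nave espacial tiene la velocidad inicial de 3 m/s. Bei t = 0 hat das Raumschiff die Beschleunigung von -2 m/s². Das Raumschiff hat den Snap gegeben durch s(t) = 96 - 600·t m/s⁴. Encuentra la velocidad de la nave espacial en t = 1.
Para resolver esto, necesitamos tomar 3 antiderivadas de nuestra ecuación del snap s(t) = 96 - 600·t. La integral del snap, con j(0) = -18, da la sacudida: j(t) = -300·t^2 + 96·t - 18. La antiderivada de la sacudida, con a(0) = -2, da la aceleración: a(t) = -100·t^3 + 48·t^2 - 18·t - 2. La antiderivada de la aceleración es la velocidad. Usando v(0) = 3, obtenemos v(t) = -25·t^4 + 16·t^3 - 9·t^2 - 2·t + 3. De la ecuación de la velocidad v(t) = -25·t^4 + 16·t^3 - 9·t^2 - 2·t + 3, sustituimos t = 1 para obtener v = -17.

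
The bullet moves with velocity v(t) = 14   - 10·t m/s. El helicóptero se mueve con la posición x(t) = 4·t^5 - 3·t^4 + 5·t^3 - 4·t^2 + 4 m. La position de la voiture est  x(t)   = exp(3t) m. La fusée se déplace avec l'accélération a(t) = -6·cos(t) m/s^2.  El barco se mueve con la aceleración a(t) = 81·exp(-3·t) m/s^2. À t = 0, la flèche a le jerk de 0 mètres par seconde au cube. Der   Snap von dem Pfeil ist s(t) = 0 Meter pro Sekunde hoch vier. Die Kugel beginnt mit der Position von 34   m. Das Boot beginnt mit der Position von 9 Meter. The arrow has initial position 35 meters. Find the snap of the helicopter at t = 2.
Starting from position x(t) = 4·t^5 - 3·t^4 + 5·t^3 - 4·t^2 + 4, we take 4 derivatives. The derivative of position gives velocity: v(t) = 20·t^4 - 12·t^3 + 15·t^2 - 8·t. Differentiating velocity, we get acceleration: a(t) = 80·t^3 - 36·t^2 + 30·t - 8. Taking d/dt of a(t), we find j(t) = 240·t^2 - 72·t + 30. Differentiating jerk, we get snap: s(t) = 480·t - 72. Using s(t) = 480·t - 72 and substituting t = 2, we find s = 888.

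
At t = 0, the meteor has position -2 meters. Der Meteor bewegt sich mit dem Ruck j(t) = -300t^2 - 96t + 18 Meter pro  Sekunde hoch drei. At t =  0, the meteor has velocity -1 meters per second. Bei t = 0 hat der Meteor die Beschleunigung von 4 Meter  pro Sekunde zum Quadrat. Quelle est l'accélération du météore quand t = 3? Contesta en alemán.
Ausgehend von dem Ruck j(t) = -300·t^2 - 96·t + 18, nehmen wir 1 Integral. Die Stammfunktion von dem Ruck, mit a(0) = 4, ergibt die Beschleunigung: a(t) = -100·t^3 - 48·t^2 + 18·t + 4. Mit a(t) = -100·t^3 - 48·t^2 + 18·t + 4 und Einsetzen von t = 3, finden wir a = -3074.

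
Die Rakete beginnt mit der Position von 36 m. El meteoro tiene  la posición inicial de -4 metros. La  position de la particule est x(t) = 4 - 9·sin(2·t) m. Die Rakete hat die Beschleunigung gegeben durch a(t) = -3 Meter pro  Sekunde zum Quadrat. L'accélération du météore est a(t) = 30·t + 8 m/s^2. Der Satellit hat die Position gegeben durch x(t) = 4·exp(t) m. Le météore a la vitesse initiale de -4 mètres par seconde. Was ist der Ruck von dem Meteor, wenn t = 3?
Ausgehend von der Beschleunigung a(t) = 30·t + 8, nehmen wir 1 Ableitung. Durch Ableiten von der Beschleunigung erhalten wir den Ruck: j(t) = 30. Wir haben den Ruck j(t) = 30. Durch Einsetzen von t = 3: j(3) = 30.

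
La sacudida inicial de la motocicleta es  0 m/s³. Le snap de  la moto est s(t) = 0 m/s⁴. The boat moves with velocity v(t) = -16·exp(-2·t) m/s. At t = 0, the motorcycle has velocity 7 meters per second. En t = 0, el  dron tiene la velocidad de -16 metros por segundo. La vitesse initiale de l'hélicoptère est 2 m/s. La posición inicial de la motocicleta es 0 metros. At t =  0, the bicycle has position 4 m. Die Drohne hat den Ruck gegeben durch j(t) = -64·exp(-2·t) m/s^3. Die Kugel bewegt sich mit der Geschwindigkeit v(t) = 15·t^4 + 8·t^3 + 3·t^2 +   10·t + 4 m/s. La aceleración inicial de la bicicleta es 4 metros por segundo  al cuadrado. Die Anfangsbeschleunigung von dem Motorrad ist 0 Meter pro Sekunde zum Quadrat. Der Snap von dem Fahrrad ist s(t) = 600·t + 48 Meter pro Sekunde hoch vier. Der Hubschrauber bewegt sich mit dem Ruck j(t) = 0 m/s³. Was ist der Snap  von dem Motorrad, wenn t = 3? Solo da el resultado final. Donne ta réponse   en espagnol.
La respuesta es 0.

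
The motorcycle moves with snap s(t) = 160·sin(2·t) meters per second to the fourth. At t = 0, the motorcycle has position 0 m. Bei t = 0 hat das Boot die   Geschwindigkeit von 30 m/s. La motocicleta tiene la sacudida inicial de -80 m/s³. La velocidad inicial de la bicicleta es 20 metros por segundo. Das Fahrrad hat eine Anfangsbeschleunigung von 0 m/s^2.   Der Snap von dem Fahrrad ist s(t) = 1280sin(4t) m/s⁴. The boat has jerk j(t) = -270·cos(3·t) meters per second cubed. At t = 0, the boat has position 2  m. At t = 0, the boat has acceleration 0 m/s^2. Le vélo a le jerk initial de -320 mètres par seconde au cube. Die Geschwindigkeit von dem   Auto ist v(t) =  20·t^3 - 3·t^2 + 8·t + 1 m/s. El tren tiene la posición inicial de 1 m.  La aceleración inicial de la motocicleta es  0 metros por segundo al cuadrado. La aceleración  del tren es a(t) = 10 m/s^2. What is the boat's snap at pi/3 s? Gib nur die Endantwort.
At t = pi/3, s = 0.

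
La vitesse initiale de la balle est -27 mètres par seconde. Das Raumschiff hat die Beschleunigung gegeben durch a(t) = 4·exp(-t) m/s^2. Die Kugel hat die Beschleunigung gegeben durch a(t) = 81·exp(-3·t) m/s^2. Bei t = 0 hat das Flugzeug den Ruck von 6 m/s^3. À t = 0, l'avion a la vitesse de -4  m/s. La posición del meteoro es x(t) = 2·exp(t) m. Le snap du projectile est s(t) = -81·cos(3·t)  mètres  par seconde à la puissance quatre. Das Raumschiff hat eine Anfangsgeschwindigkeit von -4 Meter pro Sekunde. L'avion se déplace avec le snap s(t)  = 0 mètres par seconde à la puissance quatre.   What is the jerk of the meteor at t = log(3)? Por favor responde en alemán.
Um dies zu lösen, müssen wir 3 Ableitungen unserer Gleichung für die Position x(t) = 2·exp(t) nehmen. Durch Ableiten von der Position erhalten wir die Geschwindigkeit: v(t) = 2·exp(t). Mit d/dt von v(t) finden wir a(t) = 2·exp(t). Die Ableitung von der Beschleunigung ergibt den Ruck: j(t) = 2·exp(t). Aus der Gleichung für den Ruck j(t) = 2·exp(t), setzen wir t = log(3) ein und erhalten j = 6.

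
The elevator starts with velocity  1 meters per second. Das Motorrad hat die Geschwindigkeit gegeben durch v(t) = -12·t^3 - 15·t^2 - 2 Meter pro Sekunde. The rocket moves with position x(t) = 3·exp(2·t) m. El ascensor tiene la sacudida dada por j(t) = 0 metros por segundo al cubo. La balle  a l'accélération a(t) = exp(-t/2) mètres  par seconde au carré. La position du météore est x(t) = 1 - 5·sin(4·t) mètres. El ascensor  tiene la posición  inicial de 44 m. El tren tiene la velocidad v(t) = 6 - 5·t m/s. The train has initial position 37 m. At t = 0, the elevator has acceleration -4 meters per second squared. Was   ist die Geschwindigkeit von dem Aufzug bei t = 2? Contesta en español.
Necesitamos integrar nuestra ecuación de la sacudida j(t) = 0 2 veces. La integral de la sacudida, con a(0) = -4, da la aceleración: a(t) = -4. Tomando ∫a(t)dt y aplicando v(0) = 1, encontramos v(t) = 1 - 4·t. De la ecuación de la velocidad v(t) = 1 - 4·t, sustituimos t = 2 para obtener v = -7.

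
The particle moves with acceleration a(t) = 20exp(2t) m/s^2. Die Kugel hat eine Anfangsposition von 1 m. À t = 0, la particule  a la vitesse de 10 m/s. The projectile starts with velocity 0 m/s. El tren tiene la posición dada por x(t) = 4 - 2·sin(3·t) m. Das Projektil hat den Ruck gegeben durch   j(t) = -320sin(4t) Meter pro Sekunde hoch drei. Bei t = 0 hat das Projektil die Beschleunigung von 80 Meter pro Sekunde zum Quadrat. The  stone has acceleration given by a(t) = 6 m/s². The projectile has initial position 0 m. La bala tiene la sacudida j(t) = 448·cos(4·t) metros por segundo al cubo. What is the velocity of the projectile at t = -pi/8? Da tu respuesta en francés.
Nous devons trouver la primitive de notre équation du jerk j(t) = -320·sin(4·t) 2 fois. En intégrant le jerk et en utilisant la condition initiale a(0) = 80, nous obtenons a(t) = 80·cos(4·t). En intégrant l'accélération et en utilisant la condition initiale v(0) = 0, nous obtenons v(t) = 20·sin(4·t). En utilisant v(t) = 20·sin(4·t) et en substituant t = -pi/8, nous trouvons v = -20.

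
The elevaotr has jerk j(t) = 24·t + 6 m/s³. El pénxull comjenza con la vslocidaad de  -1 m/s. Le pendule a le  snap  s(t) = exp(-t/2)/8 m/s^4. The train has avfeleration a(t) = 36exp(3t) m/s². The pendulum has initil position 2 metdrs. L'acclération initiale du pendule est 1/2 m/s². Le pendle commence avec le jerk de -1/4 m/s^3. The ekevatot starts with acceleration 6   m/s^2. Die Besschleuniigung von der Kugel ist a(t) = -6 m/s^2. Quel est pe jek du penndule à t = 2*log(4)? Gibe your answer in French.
Nous devons trouver la primitive de notre équation du snap s(t) = exp(-t/2)/8 1 fois. En prenant ∫s(t)dt et en appliquant j(0) = -1/4, nous trouvons j(t) = -exp(-t/2)/4. En utilisant j(t) = -exp(-t/2)/4 et en substituant t = 2*log(4), nous trouvons j = -1/16.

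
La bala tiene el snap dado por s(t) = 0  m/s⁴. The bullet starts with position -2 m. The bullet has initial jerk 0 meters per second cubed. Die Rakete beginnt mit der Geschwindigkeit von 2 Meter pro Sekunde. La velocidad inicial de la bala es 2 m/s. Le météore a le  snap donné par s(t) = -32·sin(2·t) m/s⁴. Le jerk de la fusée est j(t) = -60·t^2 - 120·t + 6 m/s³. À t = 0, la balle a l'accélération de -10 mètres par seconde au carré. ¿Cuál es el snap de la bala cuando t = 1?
De la ecuación del snap s(t) = 0, sustituimos t = 1 para obtener s = 0.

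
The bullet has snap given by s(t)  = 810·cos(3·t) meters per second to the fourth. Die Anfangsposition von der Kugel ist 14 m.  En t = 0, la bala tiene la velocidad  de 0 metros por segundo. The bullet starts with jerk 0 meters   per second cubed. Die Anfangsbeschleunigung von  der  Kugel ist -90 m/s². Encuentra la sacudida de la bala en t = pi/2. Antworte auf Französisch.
En partant du snap s(t) = 810·cos(3·t), nous prenons 1 primitive. En intégrant le snap et en utilisant la condition initiale j(0) = 0, nous obtenons j(t) = 270·sin(3·t). De l'équation du jerk j(t) = 270·sin(3·t), nous substituons t = pi/2 pour obtenir j = -270.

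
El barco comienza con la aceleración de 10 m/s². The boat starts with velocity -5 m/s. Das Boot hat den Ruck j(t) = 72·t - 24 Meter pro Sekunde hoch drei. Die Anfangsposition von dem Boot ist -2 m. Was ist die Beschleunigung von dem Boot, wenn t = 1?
Wir müssen unsere Gleichung für den Ruck j(t) = 72·t - 24 1-mal integrieren. Das Integral von dem Ruck ist die Beschleunigung. Mit a(0) = 10 erhalten wir a(t) = 36·t^2 - 24·t + 10. Aus der Gleichung für die Beschleunigung a(t) = 36·t^2 - 24·t + 10, setzen wir t = 1 ein und erhalten a = 22.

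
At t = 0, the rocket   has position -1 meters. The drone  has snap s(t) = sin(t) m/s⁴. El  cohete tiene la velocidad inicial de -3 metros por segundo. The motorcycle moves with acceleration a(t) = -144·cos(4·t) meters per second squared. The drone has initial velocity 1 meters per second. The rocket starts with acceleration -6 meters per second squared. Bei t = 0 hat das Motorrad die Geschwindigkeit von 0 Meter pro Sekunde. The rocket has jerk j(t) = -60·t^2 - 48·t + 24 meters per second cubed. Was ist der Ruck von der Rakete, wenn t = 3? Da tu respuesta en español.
Usando j(t) = -60·t^2 - 48·t + 24 y sustituyendo t = 3, encontramos j = -660.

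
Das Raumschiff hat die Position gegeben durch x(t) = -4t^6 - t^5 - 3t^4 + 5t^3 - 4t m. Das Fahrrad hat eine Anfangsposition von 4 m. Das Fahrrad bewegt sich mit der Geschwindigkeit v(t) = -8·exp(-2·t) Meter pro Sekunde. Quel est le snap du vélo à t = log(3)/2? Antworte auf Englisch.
Starting from velocity v(t) = -8·exp(-2·t), we take 3 derivatives. The derivative of velocity gives acceleration: a(t) = 16·exp(-2·t). Differentiating acceleration, we get jerk: j(t) = -32·exp(-2·t). The derivative of jerk gives snap: s(t) = 64·exp(-2·t). Using s(t) = 64·exp(-2·t) and substituting t = log(3)/2, we find s = 64/3.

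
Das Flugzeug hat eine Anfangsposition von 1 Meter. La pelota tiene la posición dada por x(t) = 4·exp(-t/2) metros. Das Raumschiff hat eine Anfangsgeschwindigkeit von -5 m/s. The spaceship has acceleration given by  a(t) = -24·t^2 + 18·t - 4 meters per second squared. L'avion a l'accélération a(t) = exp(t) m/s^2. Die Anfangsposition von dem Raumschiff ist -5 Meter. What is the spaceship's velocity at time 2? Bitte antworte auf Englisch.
To find the answer, we compute 1 integral of a(t) = -24·t^2 + 18·t - 4. The integral of acceleration, with v(0) = -5, gives velocity: v(t) = -8·t^3 + 9·t^2 - 4·t - 5. Using v(t) = -8·t^3 + 9·t^2 - 4·t - 5 and substituting t = 2, we find v = -41.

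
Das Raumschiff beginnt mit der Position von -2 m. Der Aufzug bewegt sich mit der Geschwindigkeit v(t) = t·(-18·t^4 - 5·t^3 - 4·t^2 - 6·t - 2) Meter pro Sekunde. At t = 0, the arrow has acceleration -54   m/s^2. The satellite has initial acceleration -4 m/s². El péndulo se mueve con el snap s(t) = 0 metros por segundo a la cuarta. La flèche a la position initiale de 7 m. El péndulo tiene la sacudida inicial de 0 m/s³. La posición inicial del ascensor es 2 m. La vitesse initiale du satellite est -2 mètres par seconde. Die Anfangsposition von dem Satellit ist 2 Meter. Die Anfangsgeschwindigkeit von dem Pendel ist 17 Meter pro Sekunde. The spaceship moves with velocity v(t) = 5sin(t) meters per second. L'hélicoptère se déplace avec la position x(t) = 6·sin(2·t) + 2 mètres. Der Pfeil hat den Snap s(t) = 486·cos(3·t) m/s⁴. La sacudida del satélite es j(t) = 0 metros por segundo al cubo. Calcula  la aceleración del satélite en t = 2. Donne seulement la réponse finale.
La aceleración en t = 2 es a = -4.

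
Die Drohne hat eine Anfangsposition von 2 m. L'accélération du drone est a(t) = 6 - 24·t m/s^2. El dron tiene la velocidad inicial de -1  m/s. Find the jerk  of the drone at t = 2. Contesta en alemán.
Wir müssen unsere Gleichung für die Beschleunigung a(t) = 6 - 24·t 1-mal ableiten. Mit d/dt von a(t) finden wir j(t) = -24. Mit j(t) = -24 und Einsetzen von t = 2, finden wir j = -24.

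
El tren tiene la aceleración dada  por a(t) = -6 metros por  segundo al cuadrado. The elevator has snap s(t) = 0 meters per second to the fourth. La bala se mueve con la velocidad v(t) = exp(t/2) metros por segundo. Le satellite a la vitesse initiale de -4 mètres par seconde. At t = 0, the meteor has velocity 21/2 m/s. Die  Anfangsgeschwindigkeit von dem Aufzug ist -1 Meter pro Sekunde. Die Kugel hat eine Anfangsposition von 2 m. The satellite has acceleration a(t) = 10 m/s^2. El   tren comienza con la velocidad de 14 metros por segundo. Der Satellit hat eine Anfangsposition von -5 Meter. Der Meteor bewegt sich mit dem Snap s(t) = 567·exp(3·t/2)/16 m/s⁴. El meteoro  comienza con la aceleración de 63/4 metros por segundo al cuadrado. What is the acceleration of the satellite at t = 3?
From the given acceleration equation a(t) = 10, we substitute t = 3 to get a = 10.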